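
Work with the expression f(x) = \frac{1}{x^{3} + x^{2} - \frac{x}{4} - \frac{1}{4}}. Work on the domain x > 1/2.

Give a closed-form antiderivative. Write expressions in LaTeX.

An antiderivative is F(x) = \frac{2 \log{\left(x - \frac{1}{2} \right)}}{3} - 2 \log{\left(x + \frac{1}{2} \right)} + \frac{4 \log{\left(x + 1 \right)}}{3}.

The denominator factors as \left(x + 1\right) \left(2 x - 1\right) \left(2 x + 1\right); partial fractions split f into directly integrable pieces: - \frac{4}{2 x + 1} + \frac{4}{3 \left(2 x - 1\right)} + \frac{4}{3 \left(x + 1\right)}.
Check: d/dx[\frac{2 \log{\left(x - \frac{1}{2} \right)}}{3} - 2 \log{\left(x + \frac{1}{2} \right)} + \frac{4 \log{\left(x + 1 \right)}}{3}] = \frac{4}{4 x^{3} + 4 x^{2} - x - 1}, which equals f(x).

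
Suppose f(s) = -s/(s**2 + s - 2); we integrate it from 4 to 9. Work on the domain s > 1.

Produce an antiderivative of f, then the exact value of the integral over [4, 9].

Antiderivative: F(s) = -log(s - 1)/3 - 2*log(s + 2)/3; value = -2*log(11)/3 - log(8)/3 + log(3)/3 + 2*log(6)/3

The denominator factors as (s - 1)*(s + 2); partial fractions split f into directly integrable pieces: -2/(3*(s + 2)) - 1/(3*(s - 1)).
F(s) = -log(s - 1)/3 - 2*log(s + 2)/3 is an antiderivative of f.
Check: d/ds[-log(s - 1)/3 - 2*log(s + 2)/3] = -s/(s**2 + s - 2) = f(s).
F(9) = -2*log(11)/3 - log(8)/3; F(4) = -2*log(6)/3 - log(3)/3.
Integral = F(9) - F(4) = -2*log(11)/3 - log(8)/3 + log(3)/3 + 2*log(6)/3.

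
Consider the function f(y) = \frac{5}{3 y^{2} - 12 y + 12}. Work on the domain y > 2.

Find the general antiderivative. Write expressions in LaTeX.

F(y) = - \frac{5}{3 y - 6} + C

Differentiate the proposed F(y) back; it has to land on f(y) exactly.
Check: d/dy[- \frac{5}{3 y - 6}] = \frac{5}{3 y^{2} - 12 y + 12} = f(y).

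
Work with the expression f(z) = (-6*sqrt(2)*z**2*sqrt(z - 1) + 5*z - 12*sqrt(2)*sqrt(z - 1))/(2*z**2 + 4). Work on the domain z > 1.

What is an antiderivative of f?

An antiderivative is F(z) = -2*sqrt(2)*z*sqrt(z - 1) + 2*sqrt(2)*sqrt(z - 1) + 5*log(z**2/2 + 1)/4.

Recover f(z) by differentiating a candidate F(z); any mismatch rules it out.
Check: d/dz[-2*sqrt(2)*z*sqrt(z - 1) + 2*sqrt(2)*sqrt(z - 1) + 5*log(z**2/2 + 1)/4] = (-6*sqrt(2)*z**3 + 6*sqrt(2)*z**2 + 5*z*sqrt(z - 1) - 12*sqrt(2)*z + 12*sqrt(2))/(2*z**2*sqrt(z - 1) + 4*sqrt(z - 1)), which equals f(z).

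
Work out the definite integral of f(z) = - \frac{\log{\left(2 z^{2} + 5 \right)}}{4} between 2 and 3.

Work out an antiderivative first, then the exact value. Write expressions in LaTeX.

Antiderivative: F(z) = - \frac{z \log{\left(2 z^{2} + 5 \right)}}{4} + \frac{z}{2} - \frac{\sqrt{10} \operatorname{atan}{\left(\frac{\sqrt{10} z}{5} \right)}}{4}; value = - \frac{3 \log{\left(23 \right)}}{4} - \frac{\sqrt{10} \operatorname{atan}{\left(\frac{3 \sqrt{10}}{5} \right)}}{4} + \frac{1}{2} + \frac{\sqrt{10} \operatorname{atan}{\left(\frac{2 \sqrt{10}}{5} \right)}}{4} + \frac{\log{\left(13 \right)}}{2}

Recover f(z) by differentiating a candidate F(z); any mismatch rules it out.
F(z) = - \frac{z \log{\left(2 z^{2} + 5 \right)}}{4} + \frac{z}{2} - \frac{\sqrt{10} \operatorname{atan}{\left(\frac{\sqrt{10} z}{5} \right)}}{4} is an antiderivative of f.
Check: d/dz[- \frac{z \log{\left(2 z^{2} + 5 \right)}}{4} + \frac{z}{2} - \frac{\sqrt{10} \operatorname{atan}{\left(\frac{\sqrt{10} z}{5} \right)}}{4}] = - \frac{\log{\left(2 z^{2} + 5 \right)}}{4} = f(z).
F(3) = - \frac{3 \log{\left(23 \right)}}{4} - \frac{\sqrt{10} \operatorname{atan}{\left(\frac{3 \sqrt{10}}{5} \right)}}{4} + \frac{3}{2}; F(2) = - \frac{\log{\left(13 \right)}}{2} - \frac{\sqrt{10} \operatorname{atan}{\left(\frac{2 \sqrt{10}}{5} \right)}}{4} + 1.
Integral = F(3) - F(2) = - \frac{3 \log{\left(23 \right)}}{4} - \frac{\sqrt{10} \operatorname{atan}{\left(\frac{3 \sqrt{10}}{5} \right)}}{4} + \frac{1}{2} + \frac{\sqrt{10} \operatorname{atan}{\left(\frac{2 \sqrt{10}}{5} \right)}}{4} + \frac{\log{\left(13 \right)}}{2}.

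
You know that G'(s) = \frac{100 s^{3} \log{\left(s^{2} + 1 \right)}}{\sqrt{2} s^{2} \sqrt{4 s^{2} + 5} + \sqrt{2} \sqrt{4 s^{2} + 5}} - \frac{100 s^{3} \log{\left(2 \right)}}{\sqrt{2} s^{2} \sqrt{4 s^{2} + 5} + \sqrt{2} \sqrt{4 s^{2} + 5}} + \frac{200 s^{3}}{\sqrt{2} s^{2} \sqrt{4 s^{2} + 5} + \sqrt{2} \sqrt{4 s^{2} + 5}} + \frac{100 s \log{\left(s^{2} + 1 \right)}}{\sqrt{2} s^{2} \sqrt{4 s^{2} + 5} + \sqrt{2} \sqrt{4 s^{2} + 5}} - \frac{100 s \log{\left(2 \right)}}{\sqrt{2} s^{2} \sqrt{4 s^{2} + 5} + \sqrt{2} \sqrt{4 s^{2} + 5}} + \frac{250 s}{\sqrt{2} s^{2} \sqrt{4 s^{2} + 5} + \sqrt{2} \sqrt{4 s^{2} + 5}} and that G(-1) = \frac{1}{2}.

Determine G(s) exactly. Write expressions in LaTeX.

G'(s) has the shape u'v + uv' for u = 25 \sqrt{2 s^{2} + \frac{5}{2}} and v = \log{\left(\frac{s^{2}}{2} + \frac{1}{2} \right)} — it is the derivative of the product u*v.
A general antiderivative is 25 \sqrt{2 s^{2} + \frac{5}{2}} \log{\left(\frac{s^{2}}{2} + \frac{1}{2} \right)} + C.
The condition gives C = \frac{1}{2} - (0) = \frac{1}{2}.
So G(s) = \frac{25 \sqrt{2} \sqrt{4 s^{2} + 5} \log{\left(\frac{s^{2}}{2} + \frac{1}{2} \right)} + 1}{2}.
Check: d/ds[\frac{25 \sqrt{2} \sqrt{4 s^{2} + 5} \log{\left(\frac{s^{2}}{2} + \frac{1}{2} \right)} + 1}{2}] = \frac{50 \sqrt{2} s^{3} \log{\left(s^{2} + 1 \right)} - 50 \sqrt{2} s^{3} \log{\left(2 \right)} + 100 \sqrt{2} s^{3} + 50 \sqrt{2} s \log{\left(s^{2} + 1 \right)} - 50 \sqrt{2} s \log{\left(2 \right)} + 125 \sqrt{2} s}{s^{2} \sqrt{4 s^{2} + 5} + \sqrt{4 s^{2} + 5}}, which equals G'(s).

G(s) = \frac{25 \sqrt{2} \sqrt{4 s^{2} + 5} \log{\left(\frac{s^{2}}{2} + \frac{1}{2} \right)} + 1}{2}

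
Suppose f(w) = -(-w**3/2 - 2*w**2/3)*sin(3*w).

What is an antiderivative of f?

Check any antiderivative F(w) by computing F'(w) and comparing it with f(w).
Check: d/dw[-(27*w**3*cos(3*w) - 27*w**2*sin(3*w) + 36*w**2*cos(3*w) - 24*w*sin(3*w) - 18*w*cos(3*w) + 6*sin(3*w) - 8*cos(3*w))/162] = w**3*sin(3*w)/2 + 2*w**2*sin(3*w)/3, which equals f(w).

An antiderivative is F(w) = -(27*w**3*cos(3*w) - 27*w**2*sin(3*w) + 36*w**2*cos(3*w) - 24*w*sin(3*w) - 18*w*cos(3*w) + 6*sin(3*w) - 8*cos(3*w))/162.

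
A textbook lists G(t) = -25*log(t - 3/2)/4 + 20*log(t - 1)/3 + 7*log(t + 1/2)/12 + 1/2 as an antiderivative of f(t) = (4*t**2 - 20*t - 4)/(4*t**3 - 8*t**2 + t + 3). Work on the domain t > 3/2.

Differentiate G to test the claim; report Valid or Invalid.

d/dt[G] = (4*t**2 - 20*t - 4)/(4*t**3 - 8*t**2 + t + 3)
This equals f(t) exactly, so the claim holds.

Valid. The derivative of G reproduces f.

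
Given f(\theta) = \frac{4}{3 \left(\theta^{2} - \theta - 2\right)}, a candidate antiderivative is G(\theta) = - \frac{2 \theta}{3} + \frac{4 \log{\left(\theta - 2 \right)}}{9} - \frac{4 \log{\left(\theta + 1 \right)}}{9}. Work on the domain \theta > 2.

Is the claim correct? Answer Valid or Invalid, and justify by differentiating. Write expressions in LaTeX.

d/d\theta[G] = \frac{- 2 \theta^{2} + 2 \theta + 8}{3 \theta^{2} - 3 \theta - 6}
d/d\theta[G] - f(\theta) = - \frac{2}{3} != 0.

Invalid: d/d\theta[G] - f = - \frac{2}{3}, which is not 0.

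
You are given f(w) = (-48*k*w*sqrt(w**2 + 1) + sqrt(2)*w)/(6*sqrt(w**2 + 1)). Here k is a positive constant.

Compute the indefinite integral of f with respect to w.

Differentiate the proposed F(w) back; it has to land on f(w) exactly.
Check: d/dw[(-24*k*w**2 + sqrt(2)*sqrt(w**2 + 1))/6] = (-48*k*w*sqrt(w**2 + 1) + sqrt(2)*w)/(6*sqrt(w**2 + 1)) = f(w).

F(w) = (-24*k*w**2 + sqrt(2)*sqrt(w**2 + 1))/6 + C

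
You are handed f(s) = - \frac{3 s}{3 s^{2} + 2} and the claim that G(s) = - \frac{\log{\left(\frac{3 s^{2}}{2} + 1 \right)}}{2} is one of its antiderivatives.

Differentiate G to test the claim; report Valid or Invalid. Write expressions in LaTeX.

Valid: G'(s) = f(s).

d/ds[G] = - \frac{3 s}{3 s^{2} + 2}
This equals f(s) exactly, so the claim holds.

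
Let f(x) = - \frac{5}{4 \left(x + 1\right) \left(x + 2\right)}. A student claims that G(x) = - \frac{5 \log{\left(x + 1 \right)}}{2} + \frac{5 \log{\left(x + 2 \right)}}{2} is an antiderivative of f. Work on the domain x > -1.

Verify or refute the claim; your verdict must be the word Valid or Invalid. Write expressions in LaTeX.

d/dx[G] = - \frac{5}{2 x^{2} + 6 x + 4}
d/dx[G] - f(x) = - \frac{5}{4 x^{2} + 12 x + 8} != 0.

Invalid: d/dx[G] - f = - \frac{5}{4 x^{2} + 12 x + 8}, which is not 0.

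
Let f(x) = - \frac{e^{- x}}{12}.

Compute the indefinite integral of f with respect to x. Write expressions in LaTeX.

Differentiate the proposed F(x) back; it has to land on f(x) exactly.
Check: d/dx[\frac{e^{- x}}{12}] = - \frac{e^{- x}}{12} = f(x).

F(x) = \frac{e^{- x}}{12} + C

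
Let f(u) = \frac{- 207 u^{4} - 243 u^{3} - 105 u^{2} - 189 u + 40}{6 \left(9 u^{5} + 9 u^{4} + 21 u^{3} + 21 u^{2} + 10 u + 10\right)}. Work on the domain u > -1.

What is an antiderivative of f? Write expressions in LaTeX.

Recover f(u) by differentiating a candidate F(u); any mismatch rules it out.
Check: d/du[\frac{2 \log{\left(u + 1 \right)}}{3} - \frac{\log{\left(3 u^{2} + 2 \right)}}{4} - 2 \log{\left(3 u^{2} + 5 \right)}] = \frac{- 207 u^{4} - 243 u^{3} - 105 u^{2} - 189 u + 40}{54 u^{5} + 54 u^{4} + 126 u^{3} + 126 u^{2} + 60 u + 60}, which equals f(u).

An antiderivative is F(u) = \frac{2 \log{\left(u + 1 \right)}}{3} - \frac{\log{\left(3 u^{2} + 2 \right)}}{4} - 2 \log{\left(3 u^{2} + 5 \right)}.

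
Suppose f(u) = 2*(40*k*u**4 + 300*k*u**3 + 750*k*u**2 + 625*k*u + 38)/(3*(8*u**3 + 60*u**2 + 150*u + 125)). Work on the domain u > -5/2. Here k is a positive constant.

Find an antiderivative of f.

For F(u) to be correct the identity F'(u) - f(u) = 0 must hold.
Check: d/du[(20*k*u**4 + 100*k*u**3 + 125*k*u**2 - 19)/(12*u**2 + 60*u + 75)] = (80*k*u**4 + 600*k*u**3 + 1500*k*u**2 + 1250*k*u + 76)/(24*u**3 + 180*u**2 + 450*u + 375), which equals f(u).

An antiderivative is F(u) = (20*k*u**4 + 100*k*u**3 + 125*k*u**2 - 19)/(12*u**2 + 60*u + 75).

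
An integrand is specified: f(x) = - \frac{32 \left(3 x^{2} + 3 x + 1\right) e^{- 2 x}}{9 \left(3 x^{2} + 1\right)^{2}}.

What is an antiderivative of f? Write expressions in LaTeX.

An antiderivative is F(x) = \frac{16}{27 x^{2} e^{2 x} + 9 e^{2 x}}.

Recognize the product-rule pattern: f = u'v + uv' with u = \frac{16}{9 \left(3 x^{2} + 1\right)}, v = e^{- 2 x}, so integration by parts undoes it.
Check: d/dx[\frac{16}{27 x^{2} e^{2 x} + 9 e^{2 x}}] = \frac{- 96 x^{2} - 96 x - 32}{81 x^{4} e^{2 x} + 54 x^{2} e^{2 x} + 9 e^{2 x}}, which equals f(x).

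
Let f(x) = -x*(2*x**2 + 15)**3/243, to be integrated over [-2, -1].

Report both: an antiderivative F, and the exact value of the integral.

Antiderivative: F(x) = -(2*x**2 + 15)**4/3888; value = 4090/81

The substitution u = -x**2/3 - 5/2 works: f is exactly (dF/du)*(du/dx) for that inner function.
F(x) = -(2*x**2 + 15)**4/3888 is an antiderivative of f.
Check: d/dx[-(2*x**2 + 15)**4/3888] = -8*x**7/243 - 20*x**5/27 - 50*x**3/9 - 125*x/9, which equals f(x).
F(-1) = -83521/3888; F(-2) = -279841/3888.
Integral = F(-1) - F(-2) = 4090/81.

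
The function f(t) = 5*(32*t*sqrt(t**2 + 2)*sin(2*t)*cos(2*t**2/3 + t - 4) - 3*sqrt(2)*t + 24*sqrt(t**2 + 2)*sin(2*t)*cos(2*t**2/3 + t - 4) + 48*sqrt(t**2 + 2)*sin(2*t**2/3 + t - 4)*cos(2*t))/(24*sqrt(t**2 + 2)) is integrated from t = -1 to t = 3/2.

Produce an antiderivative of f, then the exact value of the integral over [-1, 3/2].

Antiderivative: F(t) = 5*(-sqrt(2)*sqrt(t**2 + 2) + 8*sin(2*t)*sin(2*t**2/3 + t - 4))/8; value = -5*sqrt(34)/16 - 5*sin(1)*sin(3) + 5*sqrt(6)/8 - 5*sin(2)*sin(13/3)

A first test for any F(t): its t-derivative must equal f(t) identically.
F(t) = 5*(-sqrt(2)*sqrt(t**2 + 2) + 8*sin(2*t)*sin(2*t**2/3 + t - 4))/8 is an antiderivative of f.
Check: d/dt[5*(-sqrt(2)*sqrt(t**2 + 2) + 8*sin(2*t)*sin(2*t**2/3 + t - 4))/8] = (160*t*sqrt(t**2 + 2)*sin(2*t)*cos(2*t**2/3 + t - 4) - 15*sqrt(2)*t + 120*sqrt(t**2 + 2)*sin(2*t)*cos(2*t**2/3 + t - 4) + 240*sqrt(t**2 + 2)*sin(2*t**2/3 + t - 4)*cos(2*t))/(24*sqrt(t**2 + 2)), which equals f(t).
F(3/2) = -5*sqrt(34)/16 - 5*sin(1)*sin(3); F(-1) = 5*sin(2)*sin(13/3) - 5*sqrt(6)/8.
Integral = F(3/2) - F(-1) = -5*sqrt(34)/16 - 5*sin(1)*sin(3) + 5*sqrt(6)/8 - 5*sin(2)*sin(13/3).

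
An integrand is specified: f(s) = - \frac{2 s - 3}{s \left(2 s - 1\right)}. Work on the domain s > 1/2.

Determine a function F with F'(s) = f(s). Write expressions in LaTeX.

An antiderivative is F(s) = - 3 \log{\left(s \right)} + 2 \log{\left(s - \frac{1}{2} \right)}.

The denominator factors as s \left(2 s - 1\right); partial fractions split f into directly integrable pieces: \frac{4}{2 s - 1} - \frac{3}{s}.
Check: d/ds[- 3 \log{\left(s \right)} + 2 \log{\left(s - \frac{1}{2} \right)}] = \frac{3 - 2 s}{2 s^{2} - s}, which equals f(s).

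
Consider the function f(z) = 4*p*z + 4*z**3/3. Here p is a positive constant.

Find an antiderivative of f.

An antiderivative is F(z) = (12*p*z**2 + 2*z**4 - 3)/6.

The integrand splits into summands that can be handled one at a time.
Check: d/dz[(12*p*z**2 + 2*z**4 - 3)/6] = 4*p*z + 4*z**3/3 = f(z).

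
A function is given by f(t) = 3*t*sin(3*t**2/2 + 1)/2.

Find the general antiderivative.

The substitution u = 3*t**2/2 + 1 works: f is exactly (dF/du)*(du/dt) for that inner function.
Check: d/dt[-cos(3*t**2/2 + 1)/2] = 3*t*sin(3*t**2/2 + 1)/2 = f(t).

F(t) = -cos(3*t**2/2 + 1)/2 + C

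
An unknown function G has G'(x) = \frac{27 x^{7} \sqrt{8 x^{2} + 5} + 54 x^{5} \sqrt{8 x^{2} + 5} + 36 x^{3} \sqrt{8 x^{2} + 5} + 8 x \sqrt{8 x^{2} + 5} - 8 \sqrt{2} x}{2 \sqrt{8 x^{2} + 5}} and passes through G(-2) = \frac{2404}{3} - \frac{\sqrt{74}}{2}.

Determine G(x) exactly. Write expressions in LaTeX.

A first test for any G(x): its x-derivative must equal the given G'(x).
A general antiderivative is \frac{\left(- \frac{3 x^{2}}{2} - 1\right)^{4}}{3} - \sqrt{4 x^{2} + \frac{5}{2}} + C.
The condition gives C = \frac{2404}{3} - \frac{\sqrt{74}}{2} - (\frac{2401}{3} - \frac{\sqrt{74}}{2}) = 1.
So G(x) = \frac{27 x^{8}}{16} + \frac{9 x^{6}}{2} + \frac{9 x^{4}}{2} + 2 x^{2} - \sqrt{4 x^{2} + \frac{5}{2}} + \frac{4}{3}.
Check: d/dx[\frac{27 x^{8}}{16} + \frac{9 x^{6}}{2} + \frac{9 x^{4}}{2} + 2 x^{2} - \sqrt{4 x^{2} + \frac{5}{2}} + \frac{4}{3}] = \frac{27 x^{7} \sqrt{8 x^{2} + 5} + 54 x^{5} \sqrt{8 x^{2} + 5} + 36 x^{3} \sqrt{8 x^{2} + 5} + 8 x \sqrt{8 x^{2} + 5} - 8 \sqrt{2} x}{2 \sqrt{8 x^{2} + 5}} = G'(x).

G(x) = \frac{27 x^{8}}{16} + \frac{9 x^{6}}{2} + \frac{9 x^{4}}{2} + 2 x^{2} - \sqrt{4 x^{2} + \frac{5}{2}} + \frac{4}{3}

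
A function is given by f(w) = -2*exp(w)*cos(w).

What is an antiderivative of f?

A first test for any F(w): its w-derivative must equal f(w) identically.
Check: d/dw[(-sin(w) - cos(w))*exp(w)] = -2*exp(w)*cos(w) = f(w).

An antiderivative is F(w) = (-sin(w) - cos(w))*exp(w).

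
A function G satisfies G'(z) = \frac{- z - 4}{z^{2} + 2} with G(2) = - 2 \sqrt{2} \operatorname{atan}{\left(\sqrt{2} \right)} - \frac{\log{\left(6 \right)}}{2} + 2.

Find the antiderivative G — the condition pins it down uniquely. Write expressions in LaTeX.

G(z) = \frac{- \log{\left(z^{2} + 2 \right)} - 4 \sqrt{2} \operatorname{atan}{\left(\frac{\sqrt{2} z}{2} \right)} + 4}{2}

Check a candidate G(z) by differentiating: d/dz[G] must match the given G'(z).
A general antiderivative is - \frac{\log{\left(z^{2} + 2 \right)}}{2} - 2 \sqrt{2} \operatorname{atan}{\left(\frac{\sqrt{2} z}{2} \right)} + C.
The condition gives C = - 2 \sqrt{2} \operatorname{atan}{\left(\sqrt{2} \right)} - \frac{\log{\left(6 \right)}}{2} + 2 - (- 2 \sqrt{2} \operatorname{atan}{\left(\sqrt{2} \right)} - \frac{\log{\left(6 \right)}}{2}) = 2.
So G(z) = \frac{- \log{\left(z^{2} + 2 \right)} - 4 \sqrt{2} \operatorname{atan}{\left(\frac{\sqrt{2} z}{2} \right)} + 4}{2}.
Check: d/dz[\frac{- \log{\left(z^{2} + 2 \right)} - 4 \sqrt{2} \operatorname{atan}{\left(\frac{\sqrt{2} z}{2} \right)} + 4}{2}] = \frac{- z - 4}{z^{2} + 2} = G'(z).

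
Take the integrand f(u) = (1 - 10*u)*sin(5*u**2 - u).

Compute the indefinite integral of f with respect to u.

F(u) = cos(5*u**2 - u) + C

f matches the chain-rule pattern g'(h)*h' with inner function h(u) = 5*u**2 - u; substituting w = h(u) collapses the integral.
Check: d/du[cos(5*u**2 - u)] = -10*u*sin(5*u**2 - u) + sin(5*u**2 - u), which equals f(u).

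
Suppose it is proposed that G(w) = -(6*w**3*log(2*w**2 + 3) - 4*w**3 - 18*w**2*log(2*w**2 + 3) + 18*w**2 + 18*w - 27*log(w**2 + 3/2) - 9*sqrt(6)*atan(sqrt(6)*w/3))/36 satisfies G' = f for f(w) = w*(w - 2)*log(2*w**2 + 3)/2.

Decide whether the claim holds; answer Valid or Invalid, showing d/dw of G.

d/dw[G] = -w**2*log(2*w**2 + 3)/2 + w*log(2*w**2 + 3)
d/dw[G] - f(w) = -w**2*log(2*w**2 + 3) + 2*w*log(2*w**2 + 3) != 0.

Invalid: d/dw[G] - f = -w**2*log(2*w**2 + 3) + 2*w*log(2*w**2 + 3), which is not 0.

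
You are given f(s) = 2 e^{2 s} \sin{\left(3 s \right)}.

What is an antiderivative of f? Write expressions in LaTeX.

An antiderivative is F(s) = \frac{4 e^{2 s} \sin{\left(3 s \right)}}{13} - \frac{6 e^{2 s} \cos{\left(3 s \right)}}{13}.

Differentiate the proposed F(s) back; it has to land on f(s) exactly.
Check: d/ds[\frac{4 e^{2 s} \sin{\left(3 s \right)}}{13} - \frac{6 e^{2 s} \cos{\left(3 s \right)}}{13}] = 2 e^{2 s} \sin{\left(3 s \right)} = f(s).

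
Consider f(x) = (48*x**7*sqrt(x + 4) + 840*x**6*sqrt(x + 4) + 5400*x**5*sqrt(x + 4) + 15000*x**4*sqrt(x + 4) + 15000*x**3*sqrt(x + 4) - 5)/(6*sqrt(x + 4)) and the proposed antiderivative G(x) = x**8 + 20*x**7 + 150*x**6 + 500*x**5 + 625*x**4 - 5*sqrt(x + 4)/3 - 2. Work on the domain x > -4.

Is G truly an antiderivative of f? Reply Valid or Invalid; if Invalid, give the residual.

d/dx[G] = (48*x**7*sqrt(x + 4) + 840*x**6*sqrt(x + 4) + 5400*x**5*sqrt(x + 4) + 15000*x**4*sqrt(x + 4) + 15000*x**3*sqrt(x + 4) - 5)/(6*sqrt(x + 4))
This equals f(x) exactly, so the claim holds.

Valid - the claim checks out under differentiation.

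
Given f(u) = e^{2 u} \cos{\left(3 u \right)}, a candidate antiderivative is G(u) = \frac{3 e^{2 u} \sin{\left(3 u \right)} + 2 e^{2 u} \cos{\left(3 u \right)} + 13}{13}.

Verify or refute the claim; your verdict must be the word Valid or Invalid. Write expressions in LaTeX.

Valid. The derivative of G reproduces f.

d/du[G] = e^{2 u} \cos{\left(3 u \right)}
This equals f(u) exactly, so the claim holds.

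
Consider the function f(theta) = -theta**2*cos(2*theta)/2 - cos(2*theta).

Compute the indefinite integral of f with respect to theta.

The integrand splits into summands that can be handled one at a time.
Check: d/dtheta[(-2*theta**2*sin(2*theta) - 2*theta*cos(2*theta) - 3*sin(2*theta))/8] = -theta**2*cos(2*theta)/2 - cos(2*theta) = f(theta).

F(theta) = (-2*theta**2*sin(2*theta) - 2*theta*cos(2*theta) - 3*sin(2*theta))/8 + C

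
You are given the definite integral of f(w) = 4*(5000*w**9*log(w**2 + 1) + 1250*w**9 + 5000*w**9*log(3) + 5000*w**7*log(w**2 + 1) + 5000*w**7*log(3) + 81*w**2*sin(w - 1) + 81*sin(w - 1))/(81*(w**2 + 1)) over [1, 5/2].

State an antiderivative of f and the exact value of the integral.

Whatever form F(w) takes, F'(w) = f(w) is non-negotiable.
F(w) = 4*(625*w**8*log(3*w**2 + 3) - 81*cos(w - 1))/81 is an antiderivative of f.
Check: d/dw[4*(625*w**8*log(3*w**2 + 3) - 81*cos(w - 1))/81] = (20000*w**9*log(w**2 + 1) + 5000*w**9 + 20000*w**9*log(3) + 20000*w**7*log(w**2 + 1) + 20000*w**7*log(3) + 324*w**2*sin(w - 1) + 324*sin(w - 1))/(81*w**2 + 81), which equals f(w).
F(5/2) = -4*cos(3/2) + 244140625*log(87/4)/5184; F(1) = -4 + 2500*log(6)/81.
Integral = F(5/2) - F(1) = -2500*log(6)/81 - 4*cos(3/2) + 4 + 244140625*log(87/4)/5184.

Antiderivative: F(w) = 4*(625*w**8*log(3*w**2 + 3) - 81*cos(w - 1))/81; value = -2500*log(6)/81 - 4*cos(3/2) + 4 + 244140625*log(87/4)/5184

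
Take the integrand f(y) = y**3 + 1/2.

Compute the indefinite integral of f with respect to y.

F(y) = y**4/4 + y/2 + C

A first test for any F(y): its y-derivative must equal f(y) identically.
Check: d/dy[y**4/4 + y/2] = y**3 + 1/2 = f(y).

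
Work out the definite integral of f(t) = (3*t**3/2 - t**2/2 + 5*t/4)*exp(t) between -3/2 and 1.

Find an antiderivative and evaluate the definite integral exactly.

Antiderivative: F(t) = 3*t**3*exp(t)/2 - 5*t**2*exp(t) + 45*t*exp(t)/4 - 45*exp(t)/4; value = -7*exp(1)/2 + 711*exp(-3/2)/16

f has the shape u'v + uv' for u = 3*t**3/2 - 5*t**2 + 45*t/4 - 45/4 and v = exp(t) — it is the derivative of the product u*v.
F(t) = 3*t**3*exp(t)/2 - 5*t**2*exp(t) + 45*t*exp(t)/4 - 45*exp(t)/4 is an antiderivative of f.
Check: d/dt[3*t**3*exp(t)/2 - 5*t**2*exp(t) + 45*t*exp(t)/4 - 45*exp(t)/4] = 3*t**3*exp(t)/2 - t**2*exp(t)/2 + 5*t*exp(t)/4, which equals f(t).
F(1) = -7*exp(1)/2; F(-3/2) = -711*exp(-3/2)/16.
Integral = F(1) - F(-3/2) = -7*exp(1)/2 + 711*exp(-3/2)/16.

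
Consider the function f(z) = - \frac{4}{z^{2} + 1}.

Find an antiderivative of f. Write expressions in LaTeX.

An antiderivative F(z) passes only if d/dz[F] lands on f(z) exactly.
Check: d/dz[- 4 \operatorname{atan}{\left(z \right)}] = - \frac{4}{z^{2} + 1} = f(z).

An antiderivative is F(z) = - 4 \operatorname{atan}{\left(z \right)}.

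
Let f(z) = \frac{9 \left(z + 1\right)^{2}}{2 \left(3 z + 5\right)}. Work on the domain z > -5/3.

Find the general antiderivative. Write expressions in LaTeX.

F(z) = \frac{3 z^{2}}{4} + \frac{z}{2} + \frac{2 \log{\left(\frac{3 z}{2} + \frac{5}{2} \right)}}{3} + C

A candidate is checked by its d/dz: the result must match f(z).
Check: d/dz[\frac{3 z^{2}}{4} + \frac{z}{2} + \frac{2 \log{\left(\frac{3 z}{2} + \frac{5}{2} \right)}}{3}] = \frac{9 z^{2} + 18 z + 9}{6 z + 10}, which equals f(z).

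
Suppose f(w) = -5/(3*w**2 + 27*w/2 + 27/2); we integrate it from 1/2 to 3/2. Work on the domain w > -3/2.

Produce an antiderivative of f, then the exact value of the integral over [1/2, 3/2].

Factor the denominator (3*(w + 3)*(2*w + 3)) and decompose: f = -20/(9*(2*w + 3)) + 10/(9*(w + 3)); each piece integrates to a log, atan, or power term.
F(w) = -10*log(w + 3/2)/9 + 10*log(w + 3)/9 is an antiderivative of f.
Check: d/dw[-10*log(w + 3/2)/9 + 10*log(w + 3)/9] = -10/(6*w**2 + 27*w + 27), which equals f(w).
F(3/2) = -10*log(3)/9 + 10*log(9/2)/9; F(1/2) = -10*log(2)/9 + 10*log(7/2)/9.
Integral = F(3/2) - F(1/2) = -10*log(7/2)/9 - 10*log(3)/9 + 10*log(2)/9 + 10*log(9/2)/9.

Antiderivative: F(w) = -10*log(w + 3/2)/9 + 10*log(w + 3)/9; value = -10*log(7/2)/9 - 10*log(3)/9 + 10*log(2)/9 + 10*log(9/2)/9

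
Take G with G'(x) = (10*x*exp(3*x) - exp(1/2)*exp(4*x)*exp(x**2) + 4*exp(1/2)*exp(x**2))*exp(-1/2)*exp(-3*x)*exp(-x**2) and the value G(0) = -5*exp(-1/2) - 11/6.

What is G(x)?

G(x) = (-6*exp(4*x) - 30*exp(3*x)*exp(-x**2 - 1/2) + 3*exp(3*x) - 8)*exp(-3*x)/6

Any candidate G(x) must reproduce the stated G'(x) exactly.
A general antiderivative is -exp(x) - 5*exp(-x**2 - 1/2) - 4*exp(-3*x)/3 + C.
The condition gives C = -5*exp(-1/2) - 11/6 - (-5*exp(-1/2) - 7/3) = 1/2.
So G(x) = (-6*exp(4*x) - 30*exp(3*x)*exp(-x**2 - 1/2) + 3*exp(3*x) - 8)*exp(-3*x)/6.
Check: d/dx[(-6*exp(4*x) - 30*exp(3*x)*exp(-x**2 - 1/2) + 3*exp(3*x) - 8)*exp(-3*x)/6] = (10*x*exp(1/2)*exp(3*x) - exp(1)*exp(4*x)*exp(x**2) + 4*exp(1)*exp(x**2))*exp(-1)*exp(-3*x)*exp(-x**2), which equals G'(x).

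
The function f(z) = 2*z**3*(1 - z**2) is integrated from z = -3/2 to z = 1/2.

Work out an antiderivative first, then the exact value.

Whatever form F(z) takes, F'(z) = f(z) is non-negotiable.
F(z) = -z**4*(2*z**2 - 3)/6 is an antiderivative of f.
Check: d/dz[-z**4*(2*z**2 - 3)/6] = -2*z**5 + 2*z**3, which equals f(z).
F(1/2) = 5/192; F(-3/2) = -81/64.
Integral = F(1/2) - F(-3/2) = 31/24.

Antiderivative: F(z) = -z**4*(2*z**2 - 3)/6; value = 31/24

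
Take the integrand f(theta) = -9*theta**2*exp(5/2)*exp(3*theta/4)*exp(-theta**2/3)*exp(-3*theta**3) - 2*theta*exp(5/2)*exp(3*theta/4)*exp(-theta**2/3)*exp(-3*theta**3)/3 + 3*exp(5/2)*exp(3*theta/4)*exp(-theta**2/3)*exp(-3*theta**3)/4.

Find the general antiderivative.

F(theta) = exp(5/2)*exp(3*theta/4)*exp(-theta**2/3)*exp(-3*theta**3) + C

f matches the chain-rule pattern g'(h)*h' with inner function h(theta) = -3*theta**3 - theta**2/3 + 3*theta/4 + 5/2; substituting u = h(theta) collapses the integral.
Check: d/dtheta[exp(5/2)*exp(3*theta/4)*exp(-theta**2/3)*exp(-3*theta**3)] = (-108*theta**2*exp(5/2)*exp(3*theta/4) - 8*theta*exp(5/2)*exp(3*theta/4) + 9*exp(5/2)*exp(3*theta/4))*exp(-theta**2/3)*exp(-3*theta**3)/12, which equals f(theta).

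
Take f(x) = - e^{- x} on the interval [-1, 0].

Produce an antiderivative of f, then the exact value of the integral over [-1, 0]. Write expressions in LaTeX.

Antiderivative: F(x) = e^{- x}; value = 1 - e

Whatever form F(x) takes, F'(x) = f(x) is non-negotiable.
F(x) = e^{- x} is an antiderivative of f.
Check: d/dx[e^{- x}] = - e^{- x} = f(x).
F(0) = 1; F(-1) = e.
Integral = F(0) - F(-1) = 1 - e.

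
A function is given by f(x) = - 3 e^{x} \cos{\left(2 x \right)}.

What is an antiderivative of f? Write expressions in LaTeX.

A candidate is checked by its d/dx: the result must match f(x).
Check: d/dx[- \frac{3 \left(2 \sin{\left(2 x \right)} + \cos{\left(2 x \right)}\right) e^{x}}{5}] = - 3 e^{x} \cos{\left(2 x \right)} = f(x).

An antiderivative is F(x) = - \frac{3 \left(2 \sin{\left(2 x \right)} + \cos{\left(2 x \right)}\right) e^{x}}{5}.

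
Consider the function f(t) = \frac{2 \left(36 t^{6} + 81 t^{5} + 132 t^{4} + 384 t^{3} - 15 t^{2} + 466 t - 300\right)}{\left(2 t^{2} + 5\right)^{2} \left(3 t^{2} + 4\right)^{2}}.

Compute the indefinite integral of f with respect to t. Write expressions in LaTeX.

An antiderivative F(t) passes only if d/dt[F] lands on f(t) exactly.
Check: d/dt[\frac{- 24 t^{3} - 27 t^{2} - 60 t - 64}{12 t^{4} + 46 t^{2} + 40}] = \frac{72 t^{6} + 162 t^{5} + 264 t^{4} + 768 t^{3} - 30 t^{2} + 932 t - 600}{36 t^{8} + 276 t^{6} + 769 t^{4} + 920 t^{2} + 400}, which equals f(t).

F(t) = \frac{- 24 t^{3} - 27 t^{2} - 60 t - 64}{12 t^{4} + 46 t^{2} + 40} + C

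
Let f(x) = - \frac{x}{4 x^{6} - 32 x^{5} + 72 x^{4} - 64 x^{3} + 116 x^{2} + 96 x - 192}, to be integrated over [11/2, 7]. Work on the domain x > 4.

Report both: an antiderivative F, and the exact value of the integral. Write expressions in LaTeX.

Factor the denominator (4 \left(x - 4\right)^{2} \left(x - 1\right) \left(x + 1\right) \left(x^{2} + 3\right)) and decompose: f = \frac{13 x - 24}{5776 \left(x^{2} + 3\right)} - \frac{1}{800 \left(x + 1\right)} - \frac{1}{288 \left(x - 1\right)} + \frac{803}{324900 \left(x - 4\right)} - \frac{1}{285 \left(x - 4\right)^{2}}; each piece integrates to a log, atan, or power term.
F(x) = \frac{803 \log{\left(x - 4 \right)}}{324900} - \frac{\log{\left(x - 1 \right)}}{288} - \frac{\log{\left(x + 1 \right)}}{800} + \frac{13 \log{\left(x^{2} + 3 \right)}}{11552} - \frac{\sqrt{3} \operatorname{atan}{\left(\frac{\sqrt{3} x}{3} \right)}}{722} + \frac{1}{285 x - 1140} is an antiderivative of f.
Check: d/dx[\frac{803 \log{\left(x - 4 \right)}}{324900} - \frac{\log{\left(x - 1 \right)}}{288} - \frac{\log{\left(x + 1 \right)}}{800} + \frac{13 \log{\left(x^{2} + 3 \right)}}{11552} - \frac{\sqrt{3} \operatorname{atan}{\left(\frac{\sqrt{3} x}{3} \right)}}{722} + \frac{1}{285 x - 1140}] = - \frac{x}{4 x^{6} - 32 x^{5} + 72 x^{4} - 64 x^{3} + 116 x^{2} + 96 x - 192} = f(x).
F(7) = - \frac{\log{\left(6 \right)}}{288} - \frac{\sqrt{3} \operatorname{atan}{\left(\frac{7 \sqrt{3}}{3} \right)}}{722} - \frac{\log{\left(8 \right)}}{800} + \frac{1}{855} + \frac{803 \log{\left(3 \right)}}{324900} + \frac{13 \log{\left(52 \right)}}{11552}; F(11/2) = - \frac{\log{\left(\frac{9}{2} \right)}}{288} - \frac{\sqrt{3} \operatorname{atan}{\left(\frac{11 \sqrt{3}}{6} \right)}}{722} - \frac{\log{\left(\frac{13}{2} \right)}}{800} + \frac{803 \log{\left(\frac{3}{2} \right)}}{324900} + \frac{2}{855} + \frac{13 \log{\left(\frac{133}{4} \right)}}{11552}.
Integral = F(7) - F(11/2) = - \frac{\log{\left(6 \right)}}{288} - \frac{13 \log{\left(\frac{133}{4} \right)}}{11552} - \frac{\sqrt{3} \operatorname{atan}{\left(\frac{7 \sqrt{3}}{3} \right)}}{722} - \frac{\log{\left(8 \right)}}{800} - \frac{1}{855} - \frac{803 \log{\left(\frac{3}{2} \right)}}{324900} + \frac{\log{\left(\frac{13}{2} \right)}}{800} + \frac{803 \log{\left(3 \right)}}{324900} + \frac{\sqrt{3} \operatorname{atan}{\left(\frac{11 \sqrt{3}}{6} \right)}}{722} + \frac{13 \log{\left(52 \right)}}{11552} + \frac{\log{\left(\frac{9}{2} \right)}}{288}.

Antiderivative: F(x) = \frac{803 \log{\left(x - 4 \right)}}{324900} - \frac{\log{\left(x - 1 \right)}}{288} - \frac{\log{\left(x + 1 \right)}}{800} + \frac{13 \log{\left(x^{2} + 3 \right)}}{11552} - \frac{\sqrt{3} \operatorname{atan}{\left(\frac{\sqrt{3} x}{3} \right)}}{722} + \frac{1}{285 x - 1140}; value = - \frac{\log{\left(6 \right)}}{288} - \frac{13 \log{\left(\frac{133}{4} \right)}}{11552} - \frac{\sqrt{3} \operatorname{atan}{\left(\frac{7 \sqrt{3}}{3} \right)}}{722} - \frac{\log{\left(8 \right)}}{800} - \frac{1}{855} - \frac{803 \log{\left(\frac{3}{2} \right)}}{324900} + \frac{\log{\left(\frac{13}{2} \right)}}{800} + \frac{803 \log{\left(3 \right)}}{324900} + \frac{\sqrt{3} \operatorname{atan}{\left(\frac{11 \sqrt{3}}{6} \right)}}{722} + \frac{13 \log{\left(52 \right)}}{11552} + \frac{\log{\left(\frac{9}{2} \right)}}{288}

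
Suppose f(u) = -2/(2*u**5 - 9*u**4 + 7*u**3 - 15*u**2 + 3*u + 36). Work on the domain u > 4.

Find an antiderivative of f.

The denominator factors as (u - 4)*(u + 1)*(2*u - 3)*(u**2 + 3); partial fractions split f into directly integrable pieces: -(5*u + 39)/(798*(u**2 + 3)) + 32/(525*(2*u - 3)) - 1/(50*(u + 1)) - 2/(475*(u - 4)).
Check: d/du[(-168*log(u - 4) + 1216*log(u - 3/2) - 798*log(u + 1) - 125*log(u**2 + 3) - 650*sqrt(3)*atan(sqrt(3)*u/3))/39900] = -2/(2*u**5 - 9*u**4 + 7*u**3 - 15*u**2 + 3*u + 36) = f(u).

An antiderivative is F(u) = (-168*log(u - 4) + 1216*log(u - 3/2) - 798*log(u + 1) - 125*log(u**2 + 3) - 650*sqrt(3)*atan(sqrt(3)*u/3))/39900.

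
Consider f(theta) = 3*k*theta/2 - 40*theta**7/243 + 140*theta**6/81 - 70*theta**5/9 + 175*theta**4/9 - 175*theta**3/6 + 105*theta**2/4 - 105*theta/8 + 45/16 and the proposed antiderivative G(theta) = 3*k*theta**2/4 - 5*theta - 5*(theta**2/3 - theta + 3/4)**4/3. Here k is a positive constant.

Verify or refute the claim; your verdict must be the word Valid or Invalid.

Invalid: d/dtheta[G] - f = -5, which is not 0.

d/dtheta[G] = 3*k*theta/2 - 40*theta**7/243 + 140*theta**6/81 - 70*theta**5/9 + 175*theta**4/9 - 175*theta**3/6 + 105*theta**2/4 - 105*theta/8 - 35/16
d/dtheta[G] - f(theta) = -5 != 0.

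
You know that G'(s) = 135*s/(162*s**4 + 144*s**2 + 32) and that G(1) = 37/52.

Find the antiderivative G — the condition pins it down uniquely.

G(s) = (36*s**2 + 1)/(4*(9*s**2 + 4))

G'(s) matches the chain-rule pattern g'(h)*h' with inner function h(s) = 3*s**2 + 4/3; substituting u = h(s) collapses the integral.
A general antiderivative is -5/(4*(3*s**2 + 4/3)) + C.
The condition gives C = 37/52 - (-15/52) = 1.
So G(s) = (36*s**2 + 1)/(4*(9*s**2 + 4)).
Check: d/ds[(36*s**2 + 1)/(4*(9*s**2 + 4))] = 135*s/(162*s**4 + 144*s**2 + 32) = G'(s).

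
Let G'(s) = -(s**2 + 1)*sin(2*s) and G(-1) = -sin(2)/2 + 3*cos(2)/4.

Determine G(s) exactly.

G(s) = (2*s**2*cos(2*s) - 2*s*sin(2*s) + cos(2*s))/4

Any candidate G(s) must reproduce the stated G'(s) exactly.
A general antiderivative is s**2*cos(2*s)/2 - s*sin(2*s)/2 + cos(2*s)/4 + C.
The condition gives C = -sin(2)/2 + 3*cos(2)/4 - (-sin(2)/2 + 3*cos(2)/4) = 0.
So G(s) = (2*s**2*cos(2*s) - 2*s*sin(2*s) + cos(2*s))/4.
Check: d/ds[(2*s**2*cos(2*s) - 2*s*sin(2*s) + cos(2*s))/4] = -s**2*sin(2*s) - sin(2*s), which equals G'(s).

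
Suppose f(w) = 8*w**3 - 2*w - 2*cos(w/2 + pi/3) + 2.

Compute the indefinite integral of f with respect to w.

F(w) = 2*w**4 - w**2 + 2*w - 4*sin(w/2 + pi/3) + C

The integrand splits into summands that can be handled one at a time.
Check: d/dw[2*w**4 - w**2 + 2*w - 4*sin(w/2 + pi/3)] = 8*w**3 - 2*w - 2*cos(w/2 + pi/3) + 2 = f(w).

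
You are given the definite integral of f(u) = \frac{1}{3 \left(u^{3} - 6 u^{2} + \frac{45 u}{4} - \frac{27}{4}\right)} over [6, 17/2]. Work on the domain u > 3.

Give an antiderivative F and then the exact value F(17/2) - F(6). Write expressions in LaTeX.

The denominator factors as 3 \left(u - 3\right) \left(2 u - 3\right)^{2}; partial fractions split f into directly integrable pieces: - \frac{8}{27 \left(2 u - 3\right)} - \frac{8}{9 \left(2 u - 3\right)^{2}} + \frac{4}{27 \left(u - 3\right)}.
F(u) = \frac{4 \left(\left(2 u - 3\right) \log{\left(u - 3 \right)} - \left(2 u - 3\right) \log{\left(u - \frac{3}{2} \right)} + 3\right)}{27 \left(2 u - 3\right)} is an antiderivative of f.
Check: d/du[\frac{4 \left(\left(2 u - 3\right) \log{\left(u - 3 \right)} - \left(2 u - 3\right) \log{\left(u - \frac{3}{2} \right)} + 3\right)}{27 \left(2 u - 3\right)}] = \frac{4}{12 u^{3} - 72 u^{2} + 135 u - 81}, which equals f(u).
F(17/2) = - \frac{4 \log{\left(7 \right)}}{27} + \frac{2}{63} + \frac{4 \log{\left(\frac{11}{2} \right)}}{27}; F(6) = - \frac{4 \log{\left(\frac{9}{2} \right)}}{27} + \frac{4}{81} + \frac{4 \log{\left(3 \right)}}{27}.
Integral = F(17/2) - F(6) = - \frac{4 \log{\left(7 \right)}}{27} - \frac{4 \log{\left(3 \right)}}{27} - \frac{10}{567} + \frac{4 \log{\left(\frac{9}{2} \right)}}{27} + \frac{4 \log{\left(\frac{11}{2} \right)}}{27}.

Antiderivative: F(u) = \frac{4 \left(\left(2 u - 3\right) \log{\left(u - 3 \right)} - \left(2 u - 3\right) \log{\left(u - \frac{3}{2} \right)} + 3\right)}{27 \left(2 u - 3\right)}; value = - \frac{4 \log{\left(7 \right)}}{27} - \frac{4 \log{\left(3 \right)}}{27} - \frac{10}{567} + \frac{4 \log{\left(\frac{9}{2} \right)}}{27} + \frac{4 \log{\left(\frac{11}{2} \right)}}{27}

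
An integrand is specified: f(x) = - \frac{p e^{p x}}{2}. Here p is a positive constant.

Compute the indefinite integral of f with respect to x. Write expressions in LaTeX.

Since d/dx undoes antidifferentiation here, F'(x) = f(x) is required of F(x).
Check: d/dx[- \frac{e^{p x}}{2}] = - \frac{p e^{p x}}{2} = f(x).

F(x) = - \frac{e^{p x}}{2} + C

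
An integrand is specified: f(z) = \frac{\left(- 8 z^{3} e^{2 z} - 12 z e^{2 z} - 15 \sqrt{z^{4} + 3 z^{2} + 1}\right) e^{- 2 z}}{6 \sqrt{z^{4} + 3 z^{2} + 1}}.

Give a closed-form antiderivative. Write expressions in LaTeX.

An antiderivative is F(z) = - \frac{\left(8 \sqrt{z^{4} + 3 z^{2} + 1} e^{2 z} - 15\right) e^{- 2 z}}{12}.

Whatever form F(z) takes, F'(z) = f(z) is non-negotiable.
Check: d/dz[- \frac{\left(8 \sqrt{z^{4} + 3 z^{2} + 1} e^{2 z} - 15\right) e^{- 2 z}}{12}] = \frac{\left(- 8 z^{3} e^{2 z} - 12 z e^{2 z} - 15 \sqrt{z^{4} + 3 z^{2} + 1}\right) e^{- 2 z}}{6 \sqrt{z^{4} + 3 z^{2} + 1}} = f(z).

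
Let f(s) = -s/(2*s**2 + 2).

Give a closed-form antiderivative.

f matches the chain-rule pattern g'(h)*h' with inner function h(s) = s**2/2 + 1/2; substituting u = h(s) collapses the integral.
Check: d/ds[-log(s**2/2 + 1/2)/4] = -s/(2*s**2 + 2) = f(s).

An antiderivative is F(s) = -log(s**2/2 + 1/2)/4.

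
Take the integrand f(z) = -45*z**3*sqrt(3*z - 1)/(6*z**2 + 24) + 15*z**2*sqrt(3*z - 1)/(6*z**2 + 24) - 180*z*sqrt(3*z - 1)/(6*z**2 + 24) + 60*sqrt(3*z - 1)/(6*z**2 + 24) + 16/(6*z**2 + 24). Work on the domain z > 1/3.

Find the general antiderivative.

Integrate term by term and add the pieces.
Check: d/dz[-(3*z - 1)**(5/2)/3 + 4*atan(z/2)/3] = (-45*z**3*sqrt(3*z - 1) + 15*z**2*sqrt(3*z - 1) - 180*z*sqrt(3*z - 1) + 60*sqrt(3*z - 1) + 16)/(6*z**2 + 24), which equals f(z).

F(z) = -(3*z - 1)**(5/2)/3 + 4*atan(z/2)/3 + C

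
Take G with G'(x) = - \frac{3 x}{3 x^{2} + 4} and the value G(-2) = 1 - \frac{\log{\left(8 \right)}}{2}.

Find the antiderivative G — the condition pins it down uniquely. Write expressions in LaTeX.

The substitution u = \frac{3 x^{2}}{2} + 2 works: G'(x) is exactly (dG/du)*(du/dx) for that inner function.
A general antiderivative is - \frac{\log{\left(\frac{3 x^{2}}{2} + 2 \right)}}{2} + C.
The condition gives C = 1 - \frac{\log{\left(8 \right)}}{2} - (- \frac{\log{\left(8 \right)}}{2}) = 1.
So G(x) = 1 - \frac{\log{\left(\frac{3 x^{2}}{2} + 2 \right)}}{2}.
Check: d/dx[1 - \frac{\log{\left(\frac{3 x^{2}}{2} + 2 \right)}}{2}] = - \frac{3 x}{3 x^{2} + 4} = G'(x).

G(x) = 1 - \frac{\log{\left(\frac{3 x^{2}}{2} + 2 \right)}}{2}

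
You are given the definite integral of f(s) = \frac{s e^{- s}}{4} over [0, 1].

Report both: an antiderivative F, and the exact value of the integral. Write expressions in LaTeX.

Recognize the product-rule pattern: f = u'v + uv' with u = - \frac{s}{4} - \frac{1}{4}, v = e^{- s}, so integration by parts undoes it.
F(s) = - \frac{\left(s + 1\right) e^{- s}}{4} is an antiderivative of f.
Check: d/ds[- \frac{\left(s + 1\right) e^{- s}}{4}] = \frac{s e^{- s}}{4} = f(s).
F(1) = - \frac{1}{2 e}; F(0) = - \frac{1}{4}.
Integral = F(1) - F(0) = \frac{1}{4} - \frac{1}{2 e}.

Antiderivative: F(s) = - \frac{\left(s + 1\right) e^{- s}}{4}; value = \frac{1}{4} - \frac{1}{2 e}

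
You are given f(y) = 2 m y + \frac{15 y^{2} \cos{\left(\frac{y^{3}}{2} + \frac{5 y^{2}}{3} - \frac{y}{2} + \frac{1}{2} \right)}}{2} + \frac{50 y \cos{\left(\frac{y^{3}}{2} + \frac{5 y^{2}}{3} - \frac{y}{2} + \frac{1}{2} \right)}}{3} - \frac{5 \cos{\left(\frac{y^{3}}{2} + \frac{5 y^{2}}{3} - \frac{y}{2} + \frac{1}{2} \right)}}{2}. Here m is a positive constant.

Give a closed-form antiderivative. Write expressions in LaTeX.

The integrand splits into summands that can be handled one at a time.
Check: d/dy[m y^{2} + 5 \sin{\left(\frac{y^{3}}{2} + \frac{5 y^{2}}{3} - \frac{y}{2} + \frac{1}{2} \right)}] = 2 m y + \frac{15 y^{2} \cos{\left(\frac{y^{3}}{2} + \frac{5 y^{2}}{3} - \frac{y}{2} + \frac{1}{2} \right)}}{2} + \frac{50 y \cos{\left(\frac{y^{3}}{2} + \frac{5 y^{2}}{3} - \frac{y}{2} + \frac{1}{2} \right)}}{3} - \frac{5 \cos{\left(\frac{y^{3}}{2} + \frac{5 y^{2}}{3} - \frac{y}{2} + \frac{1}{2} \right)}}{2} = f(y).

An antiderivative is F(y) = m y^{2} + 5 \sin{\left(\frac{y^{3}}{2} + \frac{5 y^{2}}{3} - \frac{y}{2} + \frac{1}{2} \right)}.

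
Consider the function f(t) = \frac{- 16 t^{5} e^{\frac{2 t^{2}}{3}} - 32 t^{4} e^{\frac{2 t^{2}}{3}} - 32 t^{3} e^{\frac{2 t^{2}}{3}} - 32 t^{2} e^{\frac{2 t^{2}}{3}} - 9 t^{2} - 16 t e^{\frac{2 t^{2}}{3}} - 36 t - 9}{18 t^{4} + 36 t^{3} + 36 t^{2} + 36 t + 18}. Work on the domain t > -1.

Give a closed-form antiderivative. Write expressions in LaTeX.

An antiderivative is F(t) = \frac{- 4 \left(t + 1\right) e^{\frac{2 t^{2}}{3}} - 6 \left(t + 1\right) \operatorname{atan}{\left(t \right)} - 3}{6 \left(t + 1\right)}.

Recover f(t) by differentiating a candidate F(t); any mismatch rules it out.
Check: d/dt[\frac{- 4 \left(t + 1\right) e^{\frac{2 t^{2}}{3}} - 6 \left(t + 1\right) \operatorname{atan}{\left(t \right)} - 3}{6 \left(t + 1\right)}] = \frac{- 16 t^{5} e^{\frac{2 t^{2}}{3}} - 32 t^{4} e^{\frac{2 t^{2}}{3}} - 32 t^{3} e^{\frac{2 t^{2}}{3}} - 32 t^{2} e^{\frac{2 t^{2}}{3}} - 9 t^{2} - 16 t e^{\frac{2 t^{2}}{3}} - 36 t - 9}{18 t^{4} + 36 t^{3} + 36 t^{2} + 36 t + 18} = f(t).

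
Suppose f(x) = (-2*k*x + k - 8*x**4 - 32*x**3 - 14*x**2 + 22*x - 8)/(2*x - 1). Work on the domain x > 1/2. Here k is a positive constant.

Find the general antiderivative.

Since d/dx undoes antidifferentiation here, F'(x) = f(x) is required of F(x).
Check: d/dx[-(4*k*x + 4*x**4 + 24*x**3 + 32*x**2 - 12*x + 10*log(2*x - 1) + 1)/4] = (-2*k*x + k - 8*x**4 - 32*x**3 - 14*x**2 + 22*x - 8)/(2*x - 1) = f(x).

F(x) = -(4*k*x + 4*x**4 + 24*x**3 + 32*x**2 - 12*x + 10*log(2*x - 1) + 1)/4 + C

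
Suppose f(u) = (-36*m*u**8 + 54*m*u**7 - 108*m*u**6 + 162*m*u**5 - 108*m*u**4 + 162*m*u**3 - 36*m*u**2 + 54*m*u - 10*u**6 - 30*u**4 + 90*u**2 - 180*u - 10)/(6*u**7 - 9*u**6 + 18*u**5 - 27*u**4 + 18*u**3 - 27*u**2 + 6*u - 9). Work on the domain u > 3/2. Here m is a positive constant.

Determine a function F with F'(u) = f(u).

Since d/du undoes antidifferentiation here, F'(u) = f(u) is required of F(u).
Check: d/du[-3*m*u**2 - 5*log(4*u - 6)/3 - 5/(u**4 + 2*u**2 + 1)] = (-36*m*u**8 + 54*m*u**7 - 108*m*u**6 + 162*m*u**5 - 108*m*u**4 + 162*m*u**3 - 36*m*u**2 + 54*m*u - 10*u**6 - 30*u**4 + 90*u**2 - 180*u - 10)/(6*u**7 - 9*u**6 + 18*u**5 - 27*u**4 + 18*u**3 - 27*u**2 + 6*u - 9) = f(u).

An antiderivative is F(u) = -3*m*u**2 - 5*log(4*u - 6)/3 - 5/(u**4 + 2*u**2 + 1).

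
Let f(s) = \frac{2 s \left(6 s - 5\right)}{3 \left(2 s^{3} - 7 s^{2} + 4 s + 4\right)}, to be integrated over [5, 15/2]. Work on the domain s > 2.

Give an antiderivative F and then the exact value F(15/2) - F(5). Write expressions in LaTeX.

Antiderivative: F(s) = \frac{134 \log{\left(s - 2 \right)}}{75} + \frac{16 \log{\left(s + \frac{1}{2} \right)}}{75} - \frac{28}{15 s - 30}; value = - \frac{134 \log{\left(3 \right)}}{75} + \frac{28}{99} + \frac{16 \log{\left(8 \right)}}{75} + \frac{118 \log{\left(\frac{11}{2} \right)}}{75}

The denominator factors as 3 \left(s - 2\right)^{2} \left(2 s + 1\right); partial fractions split f into directly integrable pieces: \frac{32}{75 \left(2 s + 1\right)} + \frac{134}{75 \left(s - 2\right)} + \frac{28}{15 \left(s - 2\right)^{2}}.
F(s) = \frac{134 \log{\left(s - 2 \right)}}{75} + \frac{16 \log{\left(s + \frac{1}{2} \right)}}{75} - \frac{28}{15 s - 30} is an antiderivative of f.
Check: d/ds[\frac{134 \log{\left(s - 2 \right)}}{75} + \frac{16 \log{\left(s + \frac{1}{2} \right)}}{75} - \frac{28}{15 s - 30}] = \frac{12 s^{2} - 10 s}{6 s^{3} - 21 s^{2} + 12 s + 12}, which equals f(s).
F(15/2) = - \frac{56}{165} + \frac{16 \log{\left(8 \right)}}{75} + \frac{134 \log{\left(\frac{11}{2} \right)}}{75}; F(5) = - \frac{28}{45} + \frac{16 \log{\left(\frac{11}{2} \right)}}{75} + \frac{134 \log{\left(3 \right)}}{75}.
Integral = F(15/2) - F(5) = - \frac{134 \log{\left(3 \right)}}{75} + \frac{28}{99} + \frac{16 \log{\left(8 \right)}}{75} + \frac{118 \log{\left(\frac{11}{2} \right)}}{75}.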